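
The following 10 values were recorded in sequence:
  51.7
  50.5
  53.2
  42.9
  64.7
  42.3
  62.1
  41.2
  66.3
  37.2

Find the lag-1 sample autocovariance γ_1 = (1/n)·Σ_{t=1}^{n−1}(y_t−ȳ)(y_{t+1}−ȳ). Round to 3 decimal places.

-81.910

Mean ȳ = (51.7 + 50.5 + 53.2 + 42.9 + 64.7 + 42.3 + 62.1 + 41.2 + 66.3 + 37.2)/10 = 51.2100
Σ_{t=1}^{9}(y_t−ȳ)(y_{t+1}−ȳ) = -819.0961
γ_1 = -819.0961 / 10 = -81.910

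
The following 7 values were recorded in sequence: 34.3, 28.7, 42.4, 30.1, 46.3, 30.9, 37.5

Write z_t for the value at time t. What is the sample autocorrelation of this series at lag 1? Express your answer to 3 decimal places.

-0.728

Mean z̄ = (34.3 + 28.7 + 42.4 + 30.1 + 46.3 + 30.9 + 37.5)/7 = 35.7429
Deviations from mean: -1.4429, -7.0429, 6.6571, -5.6429, 10.5571, -4.8429, 1.7571
Numerator Σ_{t=1}^{6}(z_t−z̄)(z_{t+1}−z̄) = -193.4976
Denominator Σ(z_t−z̄)² = 265.8371
r_1 = -193.4976 / 265.8371 = -0.728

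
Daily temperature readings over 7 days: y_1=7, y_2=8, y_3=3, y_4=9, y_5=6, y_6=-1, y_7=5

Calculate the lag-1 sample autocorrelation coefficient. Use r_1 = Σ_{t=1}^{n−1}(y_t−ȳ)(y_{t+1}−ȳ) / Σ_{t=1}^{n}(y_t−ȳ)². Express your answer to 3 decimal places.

Mean ȳ = (7 + 8 + 3 + 9 + 6 − 1 + 5)/7 = 5.2857
Deviations from mean: 1.7143, 2.7143, -2.2857, 3.7143, 0.7143, -6.2857, -0.2857
Σ(y_t−ȳ)(y_{t+1}−ȳ) = (4.6531) + (-6.2041) + (-8.4898) + (2.6531) + (-4.4898) + (1.7959) = -10.0816
Denominator Σ(y_t−ȳ)² = 69.4286
r_1 = -10.0816 / 69.4286 = -0.145

-0.145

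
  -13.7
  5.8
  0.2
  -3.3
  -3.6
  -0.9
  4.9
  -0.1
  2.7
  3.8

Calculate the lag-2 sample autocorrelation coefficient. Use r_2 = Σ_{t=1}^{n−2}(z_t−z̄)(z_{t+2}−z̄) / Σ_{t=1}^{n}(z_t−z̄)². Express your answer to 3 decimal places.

-0.089

Mean z̄ = (-13.7 + 5.8 + 0.2 − 3.3 − 3.6 − 0.9 + 4.9 − 0.1 + 2.7 + 3.8)/10 = -0.4200
Numerator Σ_{t=1}^{8}(z_t−z̄)(z_{t+2}−z̄) = -25.8588
Denominator Σ(z_t−z̄)² = 290.0160
r_2 = -25.8588 / 290.0160 = -0.089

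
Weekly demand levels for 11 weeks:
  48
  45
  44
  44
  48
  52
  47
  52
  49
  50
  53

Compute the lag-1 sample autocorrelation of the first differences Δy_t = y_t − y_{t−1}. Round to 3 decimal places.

-0.403

First differences Δy: -3, -1, 0, 4, 4, -5, 5, -3, 1, 3
Mean of differences = 0.5000
Numerator Σ(Δy_t−Δȳ)(Δy_{t+1}−Δȳ) = -43.7500
Denominator Σ(Δy_t−Δȳ)² = 108.5000
r_1(Δy) = -43.7500 / 108.5000 = -0.403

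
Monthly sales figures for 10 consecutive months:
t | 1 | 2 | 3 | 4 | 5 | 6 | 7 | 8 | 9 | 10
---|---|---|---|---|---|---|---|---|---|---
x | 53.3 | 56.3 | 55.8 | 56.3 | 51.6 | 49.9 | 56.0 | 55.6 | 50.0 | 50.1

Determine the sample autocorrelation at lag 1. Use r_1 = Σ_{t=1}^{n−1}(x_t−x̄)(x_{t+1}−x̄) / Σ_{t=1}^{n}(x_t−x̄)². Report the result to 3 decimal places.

Mean x̄ = (53.3 + 56.3 + 55.8 + 56.3 + 51.6 + 49.9 + 56.0 + 55.6 + 50.0 + 50.1)/10 = 53.4900
Numerator Σ_{t=1}^{9}(x_t−x̄)(x_{t+1}−x̄) = 14.6749
Denominator Σ(x_t−x̄)² = 72.0490
r_1 = 14.6749 / 72.0490 = 0.204

0.204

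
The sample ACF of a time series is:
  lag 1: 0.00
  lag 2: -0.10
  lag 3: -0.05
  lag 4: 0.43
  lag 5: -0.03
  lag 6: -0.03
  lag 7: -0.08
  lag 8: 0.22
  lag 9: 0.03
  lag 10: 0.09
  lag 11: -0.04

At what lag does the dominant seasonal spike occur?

4

The largest autocorrelation is r_4 = 0.43, with a weaker echo at lag 8 (0.22); the remaining lags stay at or below 0.09.
The dominant spike at lag 4 indicates a seasonal period of 4.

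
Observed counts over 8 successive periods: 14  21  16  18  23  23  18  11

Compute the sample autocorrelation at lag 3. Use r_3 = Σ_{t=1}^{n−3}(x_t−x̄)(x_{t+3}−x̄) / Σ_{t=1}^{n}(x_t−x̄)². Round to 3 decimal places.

Mean x̄ = (14 + 21 + 16 + 18 + 23 + 23 + 18 + 11)/8 = 18.0000
Deviations from mean: -4.0000, 3.0000, -2.0000, 0.0000, 5.0000, 5.0000, 0.0000, -7.0000
Σ(x_t−x̄)(x_{t+3}−x̄) = (0.0000) + (15.0000) + (-10.0000) + (0.0000) + (-35.0000) = -30.0000
Denominator Σ(x_t−x̄)² = 128.0000
r_3 = -30.0000 / 128.0000 = -0.234

-0.234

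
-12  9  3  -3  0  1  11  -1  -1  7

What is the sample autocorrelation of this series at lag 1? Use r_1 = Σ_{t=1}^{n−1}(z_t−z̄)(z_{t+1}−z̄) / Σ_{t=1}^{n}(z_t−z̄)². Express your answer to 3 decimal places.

-0.314

Mean z̄ = (-12 + 9 + 3 − 3 + 0 + 1 + 11 − 1 − 1 + 7)/10 = 1.4000
Numerator Σ_{t=1}^{9}(z_t−z̄)(z_{t+1}−z̄) = -124.5600
Denominator Σ(z_t−z̄)² = 396.4000
r_1 = -124.5600 / 396.4000 = -0.314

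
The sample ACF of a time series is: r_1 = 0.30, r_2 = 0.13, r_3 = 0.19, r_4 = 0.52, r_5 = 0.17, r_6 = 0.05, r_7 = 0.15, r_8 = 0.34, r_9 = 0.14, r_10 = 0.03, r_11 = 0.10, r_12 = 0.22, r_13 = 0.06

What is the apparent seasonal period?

The largest autocorrelation is r_4 = 0.52, with a weaker echo at lag 8 (0.34); the remaining lags stay at or below 0.30. The elevated value at lag 1 (0.30), dropping to 0.13 at lag 2, reflects decaying short-term dependence rather than seasonality.
The dominant spike at lag 4 indicates a seasonal period of 4.

4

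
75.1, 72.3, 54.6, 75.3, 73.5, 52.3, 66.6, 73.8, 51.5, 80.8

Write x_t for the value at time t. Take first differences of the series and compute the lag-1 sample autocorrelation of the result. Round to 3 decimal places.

First differences Δx: -2.8, -17.7, 20.7, -1.8, -21.2, 14.3, 7.2, -22.3, 29.3
Mean of differences = 0.6333
Numerator Σ(Δx_t−Δx̄)(Δx_{t+1}−Δx̄) = -1317.3078
Denominator Σ(Δx_t−Δx̄)² = 2810.8000
r_1(Δx) = -1317.3078 / 2810.8000 = -0.469

-0.469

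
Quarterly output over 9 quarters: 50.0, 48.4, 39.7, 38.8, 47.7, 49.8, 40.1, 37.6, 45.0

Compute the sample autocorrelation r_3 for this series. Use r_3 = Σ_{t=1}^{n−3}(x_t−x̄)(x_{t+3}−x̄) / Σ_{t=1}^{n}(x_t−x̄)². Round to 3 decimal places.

Mean x̄ = (50.0 + 48.4 + 39.7 + 38.8 + 47.7 + 49.8 + 40.1 + 37.6 + 45.0)/9 = 44.1222
Σ(x_t−x̄)(x_{t+3}−x̄) = (-31.2828) + (15.3049) + (-25.1084) + (21.4072) + (-23.3351) + (4.9838) = -38.0304
Denominator Σ(x_t−x̄)² = 205.2556
r_3 = -38.0304 / 205.2556 = -0.185

-0.185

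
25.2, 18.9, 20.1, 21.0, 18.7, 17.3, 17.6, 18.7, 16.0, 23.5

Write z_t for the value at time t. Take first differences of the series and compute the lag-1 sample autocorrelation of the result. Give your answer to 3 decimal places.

-0.257

First differences Δz: -6.3, 1.2, 0.9, -2.3, -1.4, 0.3, 1.1, -2.7, 7.5
Mean of differences = -0.1889
Numerator Σ(Δz_t−Δz̄)(Δz_{t+1}−Δz̄) = -29.2235
Denominator Σ(Δz_t−Δz̄)² = 113.7089
r_1(Δz) = -29.2235 / 113.7089 = -0.257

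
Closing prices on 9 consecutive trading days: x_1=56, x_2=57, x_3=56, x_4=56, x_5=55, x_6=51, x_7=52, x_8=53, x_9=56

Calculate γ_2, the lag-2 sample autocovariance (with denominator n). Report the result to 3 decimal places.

Mean x̄ = (56 + 57 + 56 + 56 + 55 + 51 + 52 + 53 + 56)/9 = 54.6667
Σ_{t=1}^{7}(x_t−x̄)(x_{t+2}−x̄) = 2.1111
γ_2 = 2.1111 / 9 = 0.235

0.235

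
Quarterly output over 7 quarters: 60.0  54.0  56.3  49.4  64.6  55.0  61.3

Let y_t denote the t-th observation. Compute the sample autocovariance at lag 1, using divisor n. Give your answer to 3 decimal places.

Mean ȳ = (60.0 + 54.0 + 56.3 + 49.4 + 64.6 + 55.0 + 61.3)/7 = 57.2286
Deviations: 2.7714, -3.2286, -0.9286, -7.8286, 7.3714, -2.2286, 4.0714
Σ_{t=1}^{6}(y_t−ȳ)(y_{t+1}−ȳ) = -81.8894
γ_1 = -81.8894 / 7 = -11.698

-11.698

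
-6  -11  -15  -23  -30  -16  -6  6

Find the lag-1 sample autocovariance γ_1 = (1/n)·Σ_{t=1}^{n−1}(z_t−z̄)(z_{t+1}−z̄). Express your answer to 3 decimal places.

46.436

Mean z̄ = (-6 − 11 − 15 − 23 − 30 − 16 − 6 + 6)/8 = -12.6250
Deviations: 6.6250, 1.6250, -2.3750, -10.3750, -17.3750, -3.3750, 6.6250, 18.6250
Σ_{t=1}^{7}(z_t−z̄)(z_{t+1}−z̄) = 371.4844
γ_1 = 371.4844 / 8 = 46.436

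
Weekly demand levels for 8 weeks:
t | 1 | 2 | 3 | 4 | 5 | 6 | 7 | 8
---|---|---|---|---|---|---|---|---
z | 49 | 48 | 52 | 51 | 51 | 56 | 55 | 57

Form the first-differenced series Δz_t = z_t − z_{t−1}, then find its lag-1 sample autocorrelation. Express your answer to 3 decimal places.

First differences Δz: -1, 4, -1, 0, 5, -1, 2
Mean of differences = 1.1429
Numerator Σ(Δz_t−Δz̄)(Δz_{t+1}−Δz̄) = -24.3061
Denominator Σ(Δz_t−Δz̄)² = 38.8571
r_1(Δz) = -24.3061 / 38.8571 = -0.626

-0.626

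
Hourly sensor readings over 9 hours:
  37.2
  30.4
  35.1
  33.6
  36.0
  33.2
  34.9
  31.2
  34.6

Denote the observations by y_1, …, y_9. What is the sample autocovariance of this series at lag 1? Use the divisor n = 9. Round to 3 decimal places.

-2.573

Mean ȳ = (37.2 + 30.4 + 35.1 + 33.6 + 36.0 + 33.2 + 34.9 + 31.2 + 34.6)/9 = 34.0222
Σ_{t=1}^{8}(y_t−ȳ)(y_{t+1}−ȳ) = -23.1605
γ_1 = -23.1605 / 9 = -2.573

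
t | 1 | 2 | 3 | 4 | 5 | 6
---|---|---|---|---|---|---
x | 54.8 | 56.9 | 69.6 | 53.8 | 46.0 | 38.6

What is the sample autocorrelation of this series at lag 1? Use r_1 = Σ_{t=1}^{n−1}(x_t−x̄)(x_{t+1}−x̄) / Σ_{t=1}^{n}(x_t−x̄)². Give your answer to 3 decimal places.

0.320

Mean x̄ = (54.8 + 56.9 + 69.6 + 53.8 + 46.0 + 38.6)/6 = 53.2833
Deviations from mean: 1.5167, 3.6167, 16.3167, 0.5167, -7.2833, -14.6833
Σ(x_t−x̄)(x_{t+1}−x̄) = (5.4853) + (59.0119) + (8.4303) + (-3.7631) + (106.9436) = 176.1081
Denominator Σ(x_t−x̄)² = 550.5283
r_1 = 176.1081 / 550.5283 = 0.320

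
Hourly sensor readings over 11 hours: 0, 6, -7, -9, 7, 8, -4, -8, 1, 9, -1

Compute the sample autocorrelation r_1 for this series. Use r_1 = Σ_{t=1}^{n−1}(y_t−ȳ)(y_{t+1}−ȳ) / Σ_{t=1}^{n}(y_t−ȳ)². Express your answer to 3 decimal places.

0.012

Mean ȳ = (0 + 6 − 7 − 9 + 7 + 8 − 4 − 8 + 1 + 9 − 1)/11 = 0.1818
Numerator Σ_{t=1}^{10}(y_t−ȳ)(y_{t+1}−ȳ) = 5.4215
Denominator Σ(y_t−ȳ)² = 441.6364
r_1 = 5.4215 / 441.6364 = 0.012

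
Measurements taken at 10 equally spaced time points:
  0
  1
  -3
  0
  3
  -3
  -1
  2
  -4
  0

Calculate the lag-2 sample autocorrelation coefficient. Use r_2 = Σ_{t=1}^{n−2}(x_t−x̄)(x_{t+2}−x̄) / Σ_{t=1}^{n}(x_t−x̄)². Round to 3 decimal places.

-0.333

Mean x̄ = (0 + 1 − 3 + 0 + 3 − 3 − 1 + 2 − 4 + 0)/10 = -0.5000
Numerator Σ_{t=1}^{8}(x_t−x̄)(x_{t+2}−x̄) = -15.5000
Denominator Σ(x_t−x̄)² = 46.5000
r_2 = -15.5000 / 46.5000 = -0.333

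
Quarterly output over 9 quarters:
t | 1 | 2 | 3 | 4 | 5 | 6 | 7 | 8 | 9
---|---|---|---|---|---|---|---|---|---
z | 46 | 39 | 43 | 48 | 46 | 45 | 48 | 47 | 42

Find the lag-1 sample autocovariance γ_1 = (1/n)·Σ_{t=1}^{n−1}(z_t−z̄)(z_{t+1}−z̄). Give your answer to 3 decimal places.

0.344

Mean z̄ = (46 + 39 + 43 + 48 + 46 + 45 + 48 + 47 + 42)/9 = 44.8889
Σ_{t=1}^{8}(z_t−z̄)(z_{t+1}−z̄) = 3.0988
γ_1 = 3.0988 / 9 = 0.344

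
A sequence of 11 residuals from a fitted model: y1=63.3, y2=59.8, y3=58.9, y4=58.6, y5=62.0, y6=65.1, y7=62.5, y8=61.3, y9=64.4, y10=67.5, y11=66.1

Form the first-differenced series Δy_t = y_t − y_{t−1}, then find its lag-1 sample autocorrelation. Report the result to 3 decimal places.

0.116

First differences Δy: -3.5, -0.9, -0.3, 3.4, 3.1, -2.6, -1.2, 3.1, 3.1, -1.4
Mean of differences = 0.2800
Numerator Σ(Δy_t−Δȳ)(Δy_{t+1}−Δȳ) = 7.3156
Denominator Σ(Δy_t−Δȳ)² = 62.9160
r_1(Δy) = 7.3156 / 62.9160 = 0.116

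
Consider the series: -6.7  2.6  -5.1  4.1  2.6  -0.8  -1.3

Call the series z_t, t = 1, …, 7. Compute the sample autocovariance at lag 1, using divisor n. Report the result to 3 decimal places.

-5.738

Mean z̄ = (-6.7 + 2.6 − 5.1 + 4.1 + 2.6 − 0.8 − 1.3)/7 = -0.6571
Σ_{t=1}^{6}(z_t−z̄)(z_{t+1}−z̄) = -40.1676
γ_1 = -40.1676 / 7 = -5.738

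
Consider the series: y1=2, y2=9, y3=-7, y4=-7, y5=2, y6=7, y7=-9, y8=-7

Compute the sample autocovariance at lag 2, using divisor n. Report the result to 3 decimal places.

-27.047

Mean ȳ = (2 + 9 − 7 − 7 + 2 + 7 − 9 − 7)/8 = -1.2500
Deviations: 3.2500, 10.2500, -5.7500, -5.7500, 3.2500, 8.2500, -7.7500, -5.7500
Σ_{t=1}^{6}(y_t−ȳ)(y_{t+2}−ȳ) = -216.3750
γ_2 = -216.3750 / 8 = -27.047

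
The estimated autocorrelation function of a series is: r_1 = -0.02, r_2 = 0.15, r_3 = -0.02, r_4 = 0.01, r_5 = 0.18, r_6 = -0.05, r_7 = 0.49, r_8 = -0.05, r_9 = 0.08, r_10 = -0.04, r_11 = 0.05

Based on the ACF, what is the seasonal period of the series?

The largest autocorrelation is r_7 = 0.49; the remaining lags stay at or below 0.18.
The dominant spike at lag 7 indicates a seasonal period of 7.

7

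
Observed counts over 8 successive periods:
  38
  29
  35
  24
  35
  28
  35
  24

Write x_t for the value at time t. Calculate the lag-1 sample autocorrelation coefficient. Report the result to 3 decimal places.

-0.625

Mean x̄ = (38 + 29 + 35 + 24 + 35 + 28 + 35 + 24)/8 = 31.0000
Deviations from mean: 7.0000, -2.0000, 4.0000, -7.0000, 4.0000, -3.0000, 4.0000, -7.0000
Σ(x_t−x̄)(x_{t+1}−x̄) = (-14.0000) + (-8.0000) + (-28.0000) + (-28.0000) + (-12.0000) + (-12.0000) + (-28.0000) = -130.0000
Denominator Σ(x_t−x̄)² = 208.0000
r_1 = -130.0000 / 208.0000 = -0.625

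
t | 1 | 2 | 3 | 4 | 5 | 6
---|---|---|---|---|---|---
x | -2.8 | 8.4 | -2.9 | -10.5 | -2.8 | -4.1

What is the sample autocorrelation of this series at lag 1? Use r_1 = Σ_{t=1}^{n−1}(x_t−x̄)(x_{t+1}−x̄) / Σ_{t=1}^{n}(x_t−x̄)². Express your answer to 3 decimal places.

Mean x̄ = (-2.8 + 8.4 − 2.9 − 10.5 − 2.8 − 4.1)/6 = -2.4500
Deviations from mean: -0.3500, 10.8500, -0.4500, -8.0500, -0.3500, -1.6500
Σ(x_t−x̄)(x_{t+1}−x̄) = (-3.7975) + (-4.8825) + (3.6225) + (2.8175) + (0.5775) = -1.6625
Denominator Σ(x_t−x̄)² = 185.6950
r_1 = -1.6625 / 185.6950 = -0.009

-0.009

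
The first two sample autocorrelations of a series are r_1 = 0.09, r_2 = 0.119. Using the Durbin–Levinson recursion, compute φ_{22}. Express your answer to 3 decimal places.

φ_{22} = (r_2 − r_1²) / (1 − r_1²)
r_1² = (0.09)² = 0.0081
Numerator = 0.119 − 0.0081 = 0.1109; denominator = 1 − 0.0081 = 0.9919
φ_{22} = 0.1109 / 0.9919 = 0.112

0.112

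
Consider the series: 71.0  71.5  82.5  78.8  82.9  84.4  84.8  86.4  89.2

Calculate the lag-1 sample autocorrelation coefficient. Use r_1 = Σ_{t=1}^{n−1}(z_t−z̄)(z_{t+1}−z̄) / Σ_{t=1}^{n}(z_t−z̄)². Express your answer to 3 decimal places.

0.484

Mean z̄ = (71.0 + 71.5 + 82.5 + 78.8 + 82.9 + 84.4 + 84.8 + 86.4 + 89.2)/9 = 81.2778
Numerator Σ_{t=1}^{8}(z_t−z̄)(z_{t+1}−z̄) = 156.1784
Denominator Σ(z_t−z̄)² = 322.6556
r_1 = 156.1784 / 322.6556 = 0.484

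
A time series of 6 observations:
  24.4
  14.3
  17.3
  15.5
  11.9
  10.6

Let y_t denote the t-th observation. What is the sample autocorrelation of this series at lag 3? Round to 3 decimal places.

Mean ȳ = (24.4 + 14.3 + 17.3 + 15.5 + 11.9 + 10.6)/6 = 15.6667
Deviations from mean: 8.7333, -1.3667, 1.6333, -0.1667, -3.7667, -5.0667
Numerator Σ_{t=1}^{3}(y_t−ȳ)(y_{t+3}−ȳ) = -4.5833
Denominator Σ(y_t−ȳ)² = 120.6933
r_3 = -4.5833 / 120.6933 = -0.038

-0.038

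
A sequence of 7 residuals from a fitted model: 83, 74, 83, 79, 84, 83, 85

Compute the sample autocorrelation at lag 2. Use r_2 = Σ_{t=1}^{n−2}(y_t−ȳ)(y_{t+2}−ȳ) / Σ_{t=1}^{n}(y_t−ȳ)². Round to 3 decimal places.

0.338

Mean ȳ = (83 + 74 + 83 + 79 + 84 + 83 + 85)/7 = 81.5714
Deviations from mean: 1.4286, -7.5714, 1.4286, -2.5714, 2.4286, 1.4286, 3.4286
Numerator Σ_{t=1}^{5}(y_t−ȳ)(y_{t+2}−ȳ) = 29.6327
Denominator Σ(y_t−ȳ)² = 87.7143
r_2 = 29.6327 / 87.7143 = 0.338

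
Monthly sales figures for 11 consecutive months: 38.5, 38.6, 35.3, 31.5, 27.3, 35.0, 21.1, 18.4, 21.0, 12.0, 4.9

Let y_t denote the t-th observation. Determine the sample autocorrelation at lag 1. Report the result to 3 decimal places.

Mean ȳ = (38.5 + 38.6 + 35.3 + 31.5 + 27.3 + 35.0 + 21.1 + 18.4 + 21.0 + 12.0 + 4.9)/11 = 25.7818
Numerator Σ_{t=1}^{10}(y_t−ȳ)(y_{t+1}−ȳ) = 742.5251
Denominator Σ(y_t−ȳ)² = 1261.8964
r_1 = 742.5251 / 1261.8964 = 0.588

0.588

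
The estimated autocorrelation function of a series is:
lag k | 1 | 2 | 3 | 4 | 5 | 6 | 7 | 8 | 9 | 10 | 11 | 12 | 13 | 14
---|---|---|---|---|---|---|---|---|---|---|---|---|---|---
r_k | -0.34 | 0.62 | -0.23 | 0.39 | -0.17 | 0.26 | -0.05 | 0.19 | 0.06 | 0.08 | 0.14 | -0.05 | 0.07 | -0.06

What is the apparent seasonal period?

2

The largest autocorrelation is r_2 = 0.62, with weaker echoes at lags 4 (0.39), 6 (0.26) and 8 (0.19); the remaining lags stay at or below 0.14.
The dominant spike at lag 2 indicates a seasonal period of 2.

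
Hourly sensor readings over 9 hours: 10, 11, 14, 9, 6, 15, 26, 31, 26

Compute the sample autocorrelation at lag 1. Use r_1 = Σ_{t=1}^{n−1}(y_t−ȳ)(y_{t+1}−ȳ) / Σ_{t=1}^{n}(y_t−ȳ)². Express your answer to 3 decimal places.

0.664

Mean ȳ = (10 + 11 + 14 + 9 + 6 + 15 + 26 + 31 + 26)/9 = 16.4444
Numerator Σ_{t=1}^{8}(y_t−ȳ)(y_{t+1}−ȳ) = 423.8025
Denominator Σ(y_t−ȳ)² = 638.2222
r_1 = 423.8025 / 638.2222 = 0.664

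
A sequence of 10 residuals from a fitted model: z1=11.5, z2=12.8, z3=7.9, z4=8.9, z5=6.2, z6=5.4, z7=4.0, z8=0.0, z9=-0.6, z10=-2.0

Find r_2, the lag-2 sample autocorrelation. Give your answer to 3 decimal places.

0.388

Mean z̄ = (11.5 + 12.8 + 7.9 + 8.9 + 6.2 + 5.4 + 4.0 + 0.0 − 0.6 − 2.0)/10 = 5.4100
Numerator Σ_{t=1}^{8}(z_t−z̄)(z_{t+2}−z̄) = 90.3898
Denominator Σ(z_t−z̄)² = 232.9890
r_2 = 90.3898 / 232.9890 = 0.388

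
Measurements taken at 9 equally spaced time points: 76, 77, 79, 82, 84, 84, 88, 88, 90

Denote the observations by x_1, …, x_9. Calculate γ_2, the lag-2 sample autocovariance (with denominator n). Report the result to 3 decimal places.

8.195

Mean x̄ = (76 + 77 + 79 + 82 + 84 + 84 + 88 + 88 + 90)/9 = 83.1111
Σ_{t=1}^{7}(x_t−x̄)(x_{t+2}−x̄) = 73.7531
γ_2 = 73.7531 / 9 = 8.195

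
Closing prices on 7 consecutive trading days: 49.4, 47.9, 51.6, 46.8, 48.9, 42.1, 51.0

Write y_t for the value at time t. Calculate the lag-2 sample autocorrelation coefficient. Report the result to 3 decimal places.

Mean ȳ = (49.4 + 47.9 + 51.6 + 46.8 + 48.9 + 42.1 + 51.0)/7 = 48.2429
Deviations from mean: 1.1571, -0.3429, 3.3571, -1.4429, 0.6571, -6.1429, 2.7571
Σ(y_t−ȳ)(y_{t+2}−ȳ) = (3.8847) + (0.4947) + (2.2061) + (8.8633) + (1.8118) = 17.2606
Denominator Σ(y_t−ȳ)² = 60.5771
r_2 = 17.2606 / 60.5771 = 0.285

0.285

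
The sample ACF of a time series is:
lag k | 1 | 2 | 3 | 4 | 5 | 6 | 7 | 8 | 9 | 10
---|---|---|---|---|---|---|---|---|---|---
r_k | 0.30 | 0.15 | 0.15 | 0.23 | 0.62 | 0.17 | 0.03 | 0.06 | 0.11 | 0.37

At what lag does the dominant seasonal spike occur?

5

The largest autocorrelation is r_5 = 0.62, with a weaker echo at lag 10 (0.37); the remaining lags stay at or below 0.30. The elevated value at lag 1 (0.30), dropping to 0.15 at lag 2, reflects decaying short-term dependence rather than seasonality.
The dominant spike at lag 5 indicates a seasonal period of 5.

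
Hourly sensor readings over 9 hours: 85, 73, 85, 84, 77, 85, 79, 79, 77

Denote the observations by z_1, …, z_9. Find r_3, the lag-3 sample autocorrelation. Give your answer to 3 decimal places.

0.295

Mean z̄ = (85 + 73 + 85 + 84 + 77 + 85 + 79 + 79 + 77)/9 = 80.4444
Σ(z_t−z̄)(z_{t+3}−z̄) = (16.1975) + (25.6420) + (20.7531) + (-5.1358) + (4.9753) + (-15.6914) = 46.7407
Denominator Σ(z_t−z̄)² = 158.2222
r_3 = 46.7407 / 158.2222 = 0.295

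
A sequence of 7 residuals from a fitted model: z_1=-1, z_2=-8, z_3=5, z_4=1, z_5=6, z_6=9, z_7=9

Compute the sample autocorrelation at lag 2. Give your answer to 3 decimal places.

0.115

Mean z̄ = (-1 − 8 + 5 + 1 + 6 + 9 + 9)/7 = 3.0000
Deviations from mean: -4.0000, -11.0000, 2.0000, -2.0000, 3.0000, 6.0000, 6.0000
Numerator Σ_{t=1}^{5}(z_t−z̄)(z_{t+2}−z̄) = 26.0000
Denominator Σ(z_t−z̄)² = 226.0000
r_2 = 26.0000 / 226.0000 = 0.115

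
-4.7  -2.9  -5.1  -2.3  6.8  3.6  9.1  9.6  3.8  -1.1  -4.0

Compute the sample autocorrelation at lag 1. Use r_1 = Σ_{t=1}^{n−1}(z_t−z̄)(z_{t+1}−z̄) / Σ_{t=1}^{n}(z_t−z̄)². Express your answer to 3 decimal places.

Mean z̄ = (-4.7 − 2.9 − 5.1 − 2.3 + 6.8 + 3.6 + 9.1 + 9.6 + 3.8 − 1.1 − 4.0)/11 = 1.1636
Numerator Σ_{t=1}^{10}(z_t−z̄)(z_{t+1}−z̄) = 179.4378
Denominator Σ(z_t−z̄)² = 312.7255
r_1 = 179.4378 / 312.7255 = 0.574

0.574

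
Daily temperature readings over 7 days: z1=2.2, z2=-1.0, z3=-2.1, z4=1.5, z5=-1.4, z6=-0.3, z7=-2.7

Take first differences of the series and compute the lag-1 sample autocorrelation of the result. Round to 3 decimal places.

First differences Δz: -3.2, -1.1, 3.6, -2.9, 1.1, -2.4
Mean of differences = -0.8167
Numerator Σ(Δz_t−Δz̄)(Δz_{t+1}−Δz̄) = -16.8053
Denominator Σ(Δz_t−Δz̄)² = 35.7883
r_1(Δz) = -16.8053 / 35.7883 = -0.470

-0.470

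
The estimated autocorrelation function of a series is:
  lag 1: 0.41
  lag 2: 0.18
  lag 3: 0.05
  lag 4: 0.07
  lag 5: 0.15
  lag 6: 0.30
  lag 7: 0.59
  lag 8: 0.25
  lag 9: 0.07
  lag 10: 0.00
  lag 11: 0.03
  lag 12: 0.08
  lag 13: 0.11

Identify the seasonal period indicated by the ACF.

The largest autocorrelation is r_7 = 0.59; the remaining lags stay at or below 0.41. The elevated value at lag 1 (0.41), dropping to 0.18 at lag 2, reflects decaying short-term dependence rather than seasonality.
The dominant spike at lag 7 indicates a seasonal period of 7.

7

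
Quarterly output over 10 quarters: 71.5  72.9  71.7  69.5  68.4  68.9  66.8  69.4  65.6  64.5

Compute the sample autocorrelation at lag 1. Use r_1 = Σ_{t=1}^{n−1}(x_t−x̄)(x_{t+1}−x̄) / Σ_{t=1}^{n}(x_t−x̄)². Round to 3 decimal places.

Mean x̄ = (71.5 + 72.9 + 71.7 + 69.5 + 68.4 + 68.9 + 66.8 + 69.4 + 65.6 + 64.5)/10 = 68.9200
Numerator Σ_{t=1}^{9}(x_t−x̄)(x_{t+1}−x̄) = 34.7596
Denominator Σ(x_t−x̄)² = 66.1160
r_1 = 34.7596 / 66.1160 = 0.526

0.526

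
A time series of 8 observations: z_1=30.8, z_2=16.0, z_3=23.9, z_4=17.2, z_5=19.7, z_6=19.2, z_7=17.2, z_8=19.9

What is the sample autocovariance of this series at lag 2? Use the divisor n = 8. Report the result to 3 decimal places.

6.854

Mean z̄ = (30.8 + 16.0 + 23.9 + 17.2 + 19.7 + 19.2 + 17.2 + 19.9)/8 = 20.4875
Σ_{t=1}^{6}(z_t−z̄)(z_{t+2}−z̄) = 54.8347
γ_2 = 54.8347 / 8 = 6.854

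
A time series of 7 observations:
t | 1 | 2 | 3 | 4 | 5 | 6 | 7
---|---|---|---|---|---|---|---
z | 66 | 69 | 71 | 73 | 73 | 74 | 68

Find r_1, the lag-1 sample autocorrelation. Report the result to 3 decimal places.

0.241

Mean z̄ = (66 + 69 + 71 + 73 + 73 + 74 + 68)/7 = 70.5714
Deviations from mean: -4.5714, -1.5714, 0.4286, 2.4286, 2.4286, 3.4286, -2.5714
Σ(z_t−z̄)(z_{t+1}−z̄) = (7.1837) + (-0.6735) + (1.0408) + (5.8980) + (8.3265) + (-8.8163) = 12.9592
Denominator Σ(z_t−z̄)² = 53.7143
r_1 = 12.9592 / 53.7143 = 0.241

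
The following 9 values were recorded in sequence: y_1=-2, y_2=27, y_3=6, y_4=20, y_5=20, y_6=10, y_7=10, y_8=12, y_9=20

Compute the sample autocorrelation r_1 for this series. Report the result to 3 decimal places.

Mean ȳ = (-2 + 27 + 6 + 20 + 20 + 10 + 10 + 12 + 20)/9 = 13.6667
Numerator Σ_{t=1}^{8}(y_t−ȳ)(y_{t+1}−ȳ) = -333.7778
Denominator Σ(y_t−ȳ)² = 632.0000
r_1 = -333.7778 / 632.0000 = -0.528

-0.528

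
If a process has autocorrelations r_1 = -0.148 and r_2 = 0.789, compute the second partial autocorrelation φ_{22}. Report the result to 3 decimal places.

φ_{22} = (r_2 − r_1²) / (1 − r_1²)
r_1² = (-0.148)² = 0.021904
Numerator = 0.789 − 0.0219 = 0.7671; denominator = 1 − 0.0219 = 0.9781
φ_{22} = 0.7671 / 0.9781 = 0.784

0.784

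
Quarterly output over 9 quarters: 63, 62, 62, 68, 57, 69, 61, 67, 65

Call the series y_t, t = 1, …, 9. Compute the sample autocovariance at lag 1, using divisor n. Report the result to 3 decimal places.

Mean ȳ = (63 + 62 + 62 + 68 + 57 + 69 + 61 + 67 + 65)/9 = 63.7778
Σ_{t=1}^{8}(y_t−ȳ)(y_{t+1}−ȳ) = -86.4938
γ_1 = -86.4938 / 9 = -9.610

-9.610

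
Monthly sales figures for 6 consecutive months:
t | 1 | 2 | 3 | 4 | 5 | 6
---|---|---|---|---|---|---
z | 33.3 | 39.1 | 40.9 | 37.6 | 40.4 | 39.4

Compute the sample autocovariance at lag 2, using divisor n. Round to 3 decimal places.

-1.533

Mean z̄ = (33.3 + 39.1 + 40.9 + 37.6 + 40.4 + 39.4)/6 = 38.4500
Σ_{t=1}^{4}(z_t−z̄)(z_{t+2}−z̄) = -9.2000
γ_2 = -9.2000 / 6 = -1.533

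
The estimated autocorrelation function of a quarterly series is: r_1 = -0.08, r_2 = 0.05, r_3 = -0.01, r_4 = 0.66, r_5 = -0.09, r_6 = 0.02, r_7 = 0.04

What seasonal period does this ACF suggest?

4

The largest autocorrelation is r_4 = 0.66; the remaining lags stay at or below 0.05.
The dominant spike at lag 4 indicates a seasonal period of 4.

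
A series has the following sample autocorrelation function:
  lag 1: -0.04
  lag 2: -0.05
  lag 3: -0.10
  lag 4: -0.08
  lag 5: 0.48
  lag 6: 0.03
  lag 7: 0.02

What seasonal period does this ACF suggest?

5

The largest autocorrelation is r_5 = 0.48; the remaining lags stay at or below 0.03.
The dominant spike at lag 5 indicates a seasonal period of 5.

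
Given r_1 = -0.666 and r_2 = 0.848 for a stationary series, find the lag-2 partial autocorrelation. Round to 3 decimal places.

φ_{22} = (r_2 − r_1²) / (1 − r_1²)
r_1² = (-0.666)² = 0.443556
Numerator = 0.848 − 0.4436 = 0.4044; denominator = 1 − 0.4436 = 0.5564
φ_{22} = 0.4044 / 0.5564 = 0.727

0.727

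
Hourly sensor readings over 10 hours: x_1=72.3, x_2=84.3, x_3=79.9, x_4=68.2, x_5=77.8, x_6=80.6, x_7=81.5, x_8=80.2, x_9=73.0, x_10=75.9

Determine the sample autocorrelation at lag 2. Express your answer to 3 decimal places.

-0.525

Mean x̄ = (72.3 + 84.3 + 79.9 + 68.2 + 77.8 + 80.6 + 81.5 + 80.2 + 73.0 + 75.9)/10 = 77.3700
Numerator Σ_{t=1}^{8}(x_t−x̄)(x_{t+2}−x̄) = -116.1978
Denominator Σ(x_t−x̄)² = 221.1610
r_2 = -116.1978 / 221.1610 = -0.525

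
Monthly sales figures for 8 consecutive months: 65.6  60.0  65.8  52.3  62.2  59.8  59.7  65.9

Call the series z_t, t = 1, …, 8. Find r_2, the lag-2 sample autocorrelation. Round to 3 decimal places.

0.276

Mean z̄ = (65.6 + 60.0 + 65.8 + 52.3 + 62.2 + 59.8 + 59.7 + 65.9)/8 = 61.4125
Deviations from mean: 4.1875, -1.4125, 4.3875, -9.1125, 0.7875, -1.6125, -1.7125, 4.4875
Σ(z_t−z̄)(z_{t+2}−z̄) = (18.3727) + (12.8714) + (3.4552) + (14.6939) + (-1.3486) + (-7.2361) = 40.8084
Denominator Σ(z_t−z̄)² = 148.1088
r_2 = 40.8084 / 148.1088 = 0.276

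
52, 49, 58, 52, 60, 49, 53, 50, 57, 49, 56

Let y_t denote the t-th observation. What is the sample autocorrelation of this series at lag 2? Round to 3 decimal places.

0.460

Mean ȳ = (52 + 49 + 58 + 52 + 60 + 49 + 53 + 50 + 57 + 49 + 56)/11 = 53.1818
Numerator Σ_{t=1}^{9}(y_t−ȳ)(y_{t+2}−ȳ) = 72.4793
Denominator Σ(y_t−ȳ)² = 157.6364
r_2 = 72.4793 / 157.6364 = 0.460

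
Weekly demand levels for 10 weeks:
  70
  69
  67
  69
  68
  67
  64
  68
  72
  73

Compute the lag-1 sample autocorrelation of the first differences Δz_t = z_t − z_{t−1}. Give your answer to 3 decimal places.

First differences Δz: -1, -2, 2, -1, -1, -3, 4, 4, 1
Mean of differences = 0.3333
Numerator Σ(Δz_t−Δz̄)(Δz_{t+1}−Δz̄) = 6.8889
Denominator Σ(Δz_t−Δz̄)² = 52.0000
r_1(Δz) = 6.8889 / 52.0000 = 0.132

0.132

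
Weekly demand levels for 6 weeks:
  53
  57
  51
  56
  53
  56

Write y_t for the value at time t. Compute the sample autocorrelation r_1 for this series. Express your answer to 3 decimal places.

Mean ȳ = (53 + 57 + 51 + 56 + 53 + 56)/6 = 54.3333
Deviations from mean: -1.3333, 2.6667, -3.3333, 1.6667, -1.3333, 1.6667
Σ(y_t−ȳ)(y_{t+1}−ȳ) = (-3.5556) + (-8.8889) + (-5.5556) + (-2.2222) + (-2.2222) = -22.4444
Denominator Σ(y_t−ȳ)² = 27.3333
r_1 = -22.4444 / 27.3333 = -0.821

-0.821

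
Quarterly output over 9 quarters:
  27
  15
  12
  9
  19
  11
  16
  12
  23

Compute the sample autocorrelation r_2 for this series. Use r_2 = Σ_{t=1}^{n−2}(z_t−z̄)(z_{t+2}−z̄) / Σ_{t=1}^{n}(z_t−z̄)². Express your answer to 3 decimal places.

Mean z̄ = (27 + 15 + 12 + 9 + 19 + 11 + 16 + 12 + 23)/9 = 16.0000
Numerator Σ_{t=1}^{7}(z_t−z̄)(z_{t+2}−z̄) = 6.0000
Denominator Σ(z_t−z̄)² = 286.0000
r_2 = 6.0000 / 286.0000 = 0.021

0.021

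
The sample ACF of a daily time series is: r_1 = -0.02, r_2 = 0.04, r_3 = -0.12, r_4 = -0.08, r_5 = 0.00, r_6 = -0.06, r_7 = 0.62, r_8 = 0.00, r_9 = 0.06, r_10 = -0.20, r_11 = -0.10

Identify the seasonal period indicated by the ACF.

7

The largest autocorrelation is r_7 = 0.62; the remaining lags stay at or below 0.06.
The dominant spike at lag 7 indicates a seasonal period of 7.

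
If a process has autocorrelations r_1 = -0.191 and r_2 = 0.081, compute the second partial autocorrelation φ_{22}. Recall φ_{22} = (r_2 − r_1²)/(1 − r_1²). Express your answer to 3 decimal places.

φ_{22} = (r_2 − r_1²) / (1 − r_1²)
r_1² = (-0.191)² = 0.036481
Numerator = 0.081 − 0.0365 = 0.0445; denominator = 1 − 0.0365 = 0.9635
φ_{22} = 0.0445 / 0.9635 = 0.046

0.046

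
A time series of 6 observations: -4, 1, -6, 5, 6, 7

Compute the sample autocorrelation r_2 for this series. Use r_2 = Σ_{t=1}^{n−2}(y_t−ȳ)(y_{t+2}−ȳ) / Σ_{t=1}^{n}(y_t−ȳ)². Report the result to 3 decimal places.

Mean ȳ = (-4 + 1 − 6 + 5 + 6 + 7)/6 = 1.5000
Deviations from mean: -5.5000, -0.5000, -7.5000, 3.5000, 4.5000, 5.5000
Σ(y_t−ȳ)(y_{t+2}−ȳ) = (41.2500) + (-1.7500) + (-33.7500) + (19.2500) = 25.0000
Denominator Σ(y_t−ȳ)² = 149.5000
r_2 = 25.0000 / 149.5000 = 0.167

0.167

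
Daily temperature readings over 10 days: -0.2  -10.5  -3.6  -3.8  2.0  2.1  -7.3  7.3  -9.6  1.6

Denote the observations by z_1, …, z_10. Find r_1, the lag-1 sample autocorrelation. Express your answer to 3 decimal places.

-0.536

Mean z̄ = (-0.2 − 10.5 − 3.6 − 3.8 + 2.0 + 2.1 − 7.3 + 7.3 − 9.6 + 1.6)/10 = -2.2000
Numerator Σ_{t=1}^{9}(z_t−z̄)(z_{t+1}−z̄) = -160.2000
Denominator Σ(z_t−z̄)² = 299.0000
r_1 = -160.2000 / 299.0000 = -0.536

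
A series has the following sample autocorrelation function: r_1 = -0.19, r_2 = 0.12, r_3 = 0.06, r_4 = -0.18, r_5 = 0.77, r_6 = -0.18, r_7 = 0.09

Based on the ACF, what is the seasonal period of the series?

5

The largest autocorrelation is r_5 = 0.77; the remaining lags stay at or below 0.12.
The dominant spike at lag 5 indicates a seasonal period of 5.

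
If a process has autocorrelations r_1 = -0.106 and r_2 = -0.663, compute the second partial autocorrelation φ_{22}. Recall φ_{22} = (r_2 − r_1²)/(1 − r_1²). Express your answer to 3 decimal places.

-0.682

φ_{22} = (r_2 − r_1²) / (1 − r_1²)
r_1² = (-0.106)² = 0.011236
Numerator = -0.663 − 0.0112 = -0.6742; denominator = 1 − 0.0112 = 0.9888
φ_{22} = -0.6742 / 0.9888 = -0.682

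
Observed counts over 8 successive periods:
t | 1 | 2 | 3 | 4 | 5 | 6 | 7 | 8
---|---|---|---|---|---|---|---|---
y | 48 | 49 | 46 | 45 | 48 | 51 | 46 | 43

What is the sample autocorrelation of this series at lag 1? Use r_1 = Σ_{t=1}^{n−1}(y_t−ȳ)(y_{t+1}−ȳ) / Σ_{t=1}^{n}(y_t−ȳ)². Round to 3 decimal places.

Mean ȳ = (48 + 49 + 46 + 45 + 48 + 51 + 46 + 43)/8 = 47.0000
Deviations from mean: 1.0000, 2.0000, -1.0000, -2.0000, 1.0000, 4.0000, -1.0000, -4.0000
Numerator Σ_{t=1}^{7}(y_t−ȳ)(y_{t+1}−ȳ) = 4.0000
Denominator Σ(y_t−ȳ)² = 44.0000
r_1 = 4.0000 / 44.0000 = 0.091

0.091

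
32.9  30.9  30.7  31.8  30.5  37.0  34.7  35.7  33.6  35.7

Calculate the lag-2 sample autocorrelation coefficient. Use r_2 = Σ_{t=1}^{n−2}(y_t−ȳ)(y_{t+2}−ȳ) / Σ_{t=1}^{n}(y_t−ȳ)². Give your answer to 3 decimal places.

0.349

Mean ȳ = (32.9 + 30.9 + 30.7 + 31.8 + 30.5 + 37.0 + 34.7 + 35.7 + 33.6 + 35.7)/10 = 33.3500
Numerator Σ_{t=1}^{8}(y_t−ȳ)(y_{t+2}−ȳ) = 17.4750
Denominator Σ(y_t−ȳ)² = 50.0050
r_2 = 17.4750 / 50.0050 = 0.349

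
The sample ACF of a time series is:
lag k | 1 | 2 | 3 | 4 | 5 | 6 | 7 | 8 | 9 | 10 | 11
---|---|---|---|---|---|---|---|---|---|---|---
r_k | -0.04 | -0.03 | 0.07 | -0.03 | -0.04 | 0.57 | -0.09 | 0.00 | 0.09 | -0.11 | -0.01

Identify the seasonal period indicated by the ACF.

The largest autocorrelation is r_6 = 0.57; the remaining lags stay at or below 0.09.
The dominant spike at lag 6 indicates a seasonal period of 6.

6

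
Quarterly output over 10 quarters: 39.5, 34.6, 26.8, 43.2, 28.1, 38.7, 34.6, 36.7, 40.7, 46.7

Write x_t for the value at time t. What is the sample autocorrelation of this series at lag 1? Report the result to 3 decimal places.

Mean x̄ = (39.5 + 34.6 + 26.8 + 43.2 + 28.1 + 38.7 + 34.6 + 36.7 + 40.7 + 46.7)/10 = 36.9600
Numerator Σ_{t=1}^{9}(x_t−x̄)(x_{t+1}−x̄) = -84.1556
Denominator Σ(x_t−x̄)² = 350.2040
r_1 = -84.1556 / 350.2040 = -0.240

-0.240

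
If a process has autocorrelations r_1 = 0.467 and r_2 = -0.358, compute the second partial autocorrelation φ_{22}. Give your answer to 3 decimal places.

-0.737

φ_{22} = (r_2 − r_1²) / (1 − r_1²)
r_1² = (0.467)² = 0.218089
Numerator = -0.358 − 0.2181 = -0.5761; denominator = 1 − 0.2181 = 0.7819
φ_{22} = -0.5761 / 0.7819 = -0.737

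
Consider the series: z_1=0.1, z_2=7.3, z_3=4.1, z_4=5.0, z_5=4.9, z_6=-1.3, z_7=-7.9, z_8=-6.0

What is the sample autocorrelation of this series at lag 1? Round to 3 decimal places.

Mean z̄ = (0.1 + 7.3 + 4.1 + 5.0 + 4.9 − 1.3 − 7.9 − 6.0)/8 = 0.7750
Σ(z_t−z̄)(z_{t+1}−z̄) = (-4.4044) + (21.6956) + (14.0481) + (17.4281) + (-8.5594) + (18.0006) + (58.7731) = 116.9819
Denominator Σ(z_t−z̄)² = 214.4150
r_1 = 116.9819 / 214.4150 = 0.546

0.546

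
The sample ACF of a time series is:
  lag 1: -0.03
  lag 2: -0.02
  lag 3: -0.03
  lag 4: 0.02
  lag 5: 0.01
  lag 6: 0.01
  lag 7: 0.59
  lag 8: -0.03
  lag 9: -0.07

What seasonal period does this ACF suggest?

7

The largest autocorrelation is r_7 = 0.59; the remaining lags stay at or below 0.02.
The dominant spike at lag 7 indicates a seasonal period of 7.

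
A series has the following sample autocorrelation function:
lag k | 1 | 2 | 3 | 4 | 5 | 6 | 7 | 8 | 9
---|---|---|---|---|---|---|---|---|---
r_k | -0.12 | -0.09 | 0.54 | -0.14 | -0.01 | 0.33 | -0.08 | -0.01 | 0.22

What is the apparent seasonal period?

The largest autocorrelation is r_3 = 0.54, with weaker echoes at lags 6 (0.33) and 9 (0.22); the remaining lags stay at or below -0.01.
The dominant spike at lag 3 indicates a seasonal period of 3.

3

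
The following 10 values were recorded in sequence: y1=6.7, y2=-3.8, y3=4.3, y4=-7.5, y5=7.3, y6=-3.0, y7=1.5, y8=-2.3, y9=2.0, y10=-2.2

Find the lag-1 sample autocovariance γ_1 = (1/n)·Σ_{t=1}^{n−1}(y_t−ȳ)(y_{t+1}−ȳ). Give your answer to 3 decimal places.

Mean ȳ = (6.7 − 3.8 + 4.3 − 7.5 + 7.3 − 3.0 + 1.5 − 2.3 + 2.0 − 2.2)/10 = 0.3000
Σ_{t=1}^{9}(y_t−ȳ)(y_{t+1}−ȳ) = -167.2900
γ_1 = -167.2900 / 10 = -16.729

-16.729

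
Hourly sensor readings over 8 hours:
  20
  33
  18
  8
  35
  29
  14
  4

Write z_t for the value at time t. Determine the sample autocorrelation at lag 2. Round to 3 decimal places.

Mean z̄ = (20 + 33 + 18 + 8 + 35 + 29 + 14 + 4)/8 = 20.1250
Σ(z_t−z̄)(z_{t+2}−z̄) = (0.2656) + (-156.1094) + (-31.6094) + (-107.6094) + (-91.1094) + (-143.1094) = -529.2813
Denominator Σ(z_t−z̄)² = 914.8750
r_2 = -529.2813 / 914.8750 = -0.579

-0.579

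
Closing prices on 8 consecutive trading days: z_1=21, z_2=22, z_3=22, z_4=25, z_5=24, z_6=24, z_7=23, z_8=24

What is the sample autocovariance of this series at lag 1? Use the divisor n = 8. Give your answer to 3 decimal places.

Mean z̄ = (21 + 22 + 22 + 25 + 24 + 24 + 23 + 24)/8 = 23.1250
Σ_{t=1}^{7}(z_t−z̄)(z_{t+1}−z̄) = 3.7344
γ_1 = 3.7344 / 8 = 0.467

0.467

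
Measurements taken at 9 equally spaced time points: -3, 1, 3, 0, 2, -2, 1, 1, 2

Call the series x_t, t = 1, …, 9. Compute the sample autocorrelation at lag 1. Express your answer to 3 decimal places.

-0.220

Mean x̄ = (-3 + 1 + 3 + 0 + 2 − 2 + 1 + 1 + 2)/9 = 0.5556
Numerator Σ_{t=1}^{8}(x_t−x̄)(x_{t+1}−x̄) = -6.6420
Denominator Σ(x_t−x̄)² = 30.2222
r_1 = -6.6420 / 30.2222 = -0.220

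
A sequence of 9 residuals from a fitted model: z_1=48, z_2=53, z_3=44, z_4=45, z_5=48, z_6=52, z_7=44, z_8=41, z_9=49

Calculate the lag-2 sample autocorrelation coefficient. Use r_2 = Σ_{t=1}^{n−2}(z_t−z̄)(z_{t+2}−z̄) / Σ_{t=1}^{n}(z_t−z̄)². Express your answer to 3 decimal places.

Mean z̄ = (48 + 53 + 44 + 45 + 48 + 52 + 44 + 41 + 49)/9 = 47.1111
Σ(z_t−z̄)(z_{t+2}−z̄) = (-2.7654) + (-12.4321) + (-2.7654) + (-10.3210) + (-2.7654) + (-29.8765) + (-5.8765) = -66.8025
Denominator Σ(z_t−z̄)² = 124.8889
r_2 = -66.8025 / 124.8889 = -0.535

-0.535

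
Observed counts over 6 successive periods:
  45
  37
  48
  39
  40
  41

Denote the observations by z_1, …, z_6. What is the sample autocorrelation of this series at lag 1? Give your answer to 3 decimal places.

Mean z̄ = (45 + 37 + 48 + 39 + 40 + 41)/6 = 41.6667
Deviations from mean: 3.3333, -4.6667, 6.3333, -2.6667, -1.6667, -0.6667
Σ(z_t−z̄)(z_{t+1}−z̄) = (-15.5556) + (-29.5556) + (-16.8889) + (4.4444) + (1.1111) = -56.4444
Denominator Σ(z_t−z̄)² = 83.3333
r_1 = -56.4444 / 83.3333 = -0.677

-0.677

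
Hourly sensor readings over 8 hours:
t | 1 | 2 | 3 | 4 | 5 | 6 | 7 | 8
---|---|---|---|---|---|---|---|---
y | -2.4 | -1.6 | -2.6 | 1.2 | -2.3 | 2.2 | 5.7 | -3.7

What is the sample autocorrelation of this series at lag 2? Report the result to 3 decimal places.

-0.131

Mean ȳ = (-2.4 − 1.6 − 2.6 + 1.2 − 2.3 + 2.2 + 5.7 − 3.7)/8 = -0.4375
Deviations from mean: -1.9625, -1.1625, -2.1625, 1.6375, -1.8625, 2.6375, 6.1375, -3.2625
Σ(y_t−ȳ)(y_{t+2}−ȳ) = (4.2439) + (-1.9036) + (4.0277) + (4.3189) + (-11.4311) + (-8.6048) = -9.3491
Denominator Σ(y_t−ȳ)² = 71.2988
r_2 = -9.3491 / 71.2988 = -0.131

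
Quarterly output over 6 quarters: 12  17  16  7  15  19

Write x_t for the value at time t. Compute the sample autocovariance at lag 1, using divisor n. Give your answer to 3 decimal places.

-2.630

Mean x̄ = (12 + 17 + 16 + 7 + 15 + 19)/6 = 14.3333
Σ_{t=1}^{5}(x_t−x̄)(x_{t+1}−x̄) = -15.7778
γ_1 = -15.7778 / 6 = -2.630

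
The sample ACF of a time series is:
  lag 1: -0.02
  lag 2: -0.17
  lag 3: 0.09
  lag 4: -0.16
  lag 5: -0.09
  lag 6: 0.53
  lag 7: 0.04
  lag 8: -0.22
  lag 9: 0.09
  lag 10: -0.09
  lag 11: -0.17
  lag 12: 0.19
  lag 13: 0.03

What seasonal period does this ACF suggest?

6

The largest autocorrelation is r_6 = 0.53, with a weaker echo at lag 12 (0.19); the remaining lags stay at or below 0.09.
The dominant spike at lag 6 indicates a seasonal period of 6.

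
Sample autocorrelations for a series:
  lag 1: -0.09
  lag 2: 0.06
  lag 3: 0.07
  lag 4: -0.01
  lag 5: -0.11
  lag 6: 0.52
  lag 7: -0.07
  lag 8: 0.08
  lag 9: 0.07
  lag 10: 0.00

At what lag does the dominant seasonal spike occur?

The largest autocorrelation is r_6 = 0.52; the remaining lags stay at or below 0.08.
The dominant spike at lag 6 indicates a seasonal period of 6.

6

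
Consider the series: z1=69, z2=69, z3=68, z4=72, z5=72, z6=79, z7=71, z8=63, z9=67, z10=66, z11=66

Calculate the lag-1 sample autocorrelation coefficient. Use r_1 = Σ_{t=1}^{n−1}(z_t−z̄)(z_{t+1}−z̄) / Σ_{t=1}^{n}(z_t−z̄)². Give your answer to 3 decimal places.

Mean z̄ = (69 + 69 + 68 + 72 + 72 + 79 + 71 + 63 + 67 + 66 + 66)/11 = 69.2727
Numerator Σ_{t=1}^{10}(z_t−z̄)(z_{t+1}−z̄) = 69.2893
Denominator Σ(z_t−z̄)² = 180.1818
r_1 = 69.2893 / 180.1818 = 0.385

0.385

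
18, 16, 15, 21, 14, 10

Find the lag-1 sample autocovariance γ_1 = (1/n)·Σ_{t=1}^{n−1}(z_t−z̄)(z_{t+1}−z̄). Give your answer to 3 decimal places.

-0.407

Mean z̄ = (18 + 16 + 15 + 21 + 14 + 10)/6 = 15.6667
Σ_{t=1}^{5}(z_t−z̄)(z_{t+1}−z̄) = -2.4444
γ_1 = -2.4444 / 6 = -0.407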